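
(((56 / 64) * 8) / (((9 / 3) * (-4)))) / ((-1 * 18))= 7 / 216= 0.03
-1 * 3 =-3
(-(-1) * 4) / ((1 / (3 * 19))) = 228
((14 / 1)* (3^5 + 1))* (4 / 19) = 13664 / 19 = 719.16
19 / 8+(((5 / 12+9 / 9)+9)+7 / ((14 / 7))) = 391 / 24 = 16.29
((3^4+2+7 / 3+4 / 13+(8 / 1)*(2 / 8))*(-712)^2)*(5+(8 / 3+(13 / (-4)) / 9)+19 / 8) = 430098294.38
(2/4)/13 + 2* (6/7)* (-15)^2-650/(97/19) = 4562379/17654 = 258.43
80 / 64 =5 / 4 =1.25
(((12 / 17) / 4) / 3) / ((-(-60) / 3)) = 1 / 340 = 0.00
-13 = -13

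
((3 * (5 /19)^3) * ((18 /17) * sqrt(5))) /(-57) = -2250 * sqrt(5) /2215457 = -0.00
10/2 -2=3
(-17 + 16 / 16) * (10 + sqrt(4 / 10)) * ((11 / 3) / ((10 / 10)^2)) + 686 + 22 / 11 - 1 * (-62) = 490 / 3 - 176 * sqrt(10) / 15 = 126.23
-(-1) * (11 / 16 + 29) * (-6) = -1425 / 8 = -178.12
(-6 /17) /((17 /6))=-36 /289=-0.12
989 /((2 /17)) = 16813 /2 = 8406.50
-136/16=-17/2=-8.50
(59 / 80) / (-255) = -59 / 20400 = -0.00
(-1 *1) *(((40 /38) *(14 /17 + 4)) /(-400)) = 41 /3230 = 0.01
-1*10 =-10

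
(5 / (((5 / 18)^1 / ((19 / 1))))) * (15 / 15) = 342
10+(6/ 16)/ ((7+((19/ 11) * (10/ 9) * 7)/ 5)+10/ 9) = 10.03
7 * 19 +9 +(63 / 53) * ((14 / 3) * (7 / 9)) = 23264 / 159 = 146.31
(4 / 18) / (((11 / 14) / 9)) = 28 / 11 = 2.55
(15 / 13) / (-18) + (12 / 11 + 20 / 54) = 10789 / 7722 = 1.40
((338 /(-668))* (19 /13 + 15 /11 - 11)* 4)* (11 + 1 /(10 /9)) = 10829 /55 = 196.89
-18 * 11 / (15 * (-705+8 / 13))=858 / 45785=0.02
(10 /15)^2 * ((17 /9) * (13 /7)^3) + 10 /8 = 6.63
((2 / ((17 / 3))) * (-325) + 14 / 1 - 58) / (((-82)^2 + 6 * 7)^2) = -1349 / 389119426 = -0.00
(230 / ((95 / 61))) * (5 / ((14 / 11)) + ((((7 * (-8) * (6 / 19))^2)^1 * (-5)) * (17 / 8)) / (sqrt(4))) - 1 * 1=-11752677368 / 48013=-244781.15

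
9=9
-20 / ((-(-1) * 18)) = -10 / 9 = -1.11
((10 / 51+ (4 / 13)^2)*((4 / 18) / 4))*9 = 1253 / 8619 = 0.15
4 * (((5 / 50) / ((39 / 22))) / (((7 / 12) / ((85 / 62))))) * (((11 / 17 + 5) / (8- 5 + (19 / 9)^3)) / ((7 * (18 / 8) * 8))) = 171072 / 89315681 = 0.00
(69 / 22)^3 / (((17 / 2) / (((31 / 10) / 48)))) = 3394593 / 14481280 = 0.23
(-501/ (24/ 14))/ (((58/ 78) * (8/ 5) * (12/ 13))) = -987805/ 3712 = -266.11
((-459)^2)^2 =44386483761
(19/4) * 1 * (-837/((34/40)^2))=-1590300/289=-5502.77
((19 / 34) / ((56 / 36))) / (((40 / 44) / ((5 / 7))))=0.28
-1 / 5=-0.20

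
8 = 8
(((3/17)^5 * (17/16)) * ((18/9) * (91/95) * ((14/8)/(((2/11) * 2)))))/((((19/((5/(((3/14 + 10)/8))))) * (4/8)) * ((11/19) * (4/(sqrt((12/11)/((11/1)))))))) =83349 * sqrt(3)/1536118232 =0.00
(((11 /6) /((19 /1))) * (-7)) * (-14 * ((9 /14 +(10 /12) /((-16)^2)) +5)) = 4674439 /87552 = 53.39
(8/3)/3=0.89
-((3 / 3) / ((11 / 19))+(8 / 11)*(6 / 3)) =-35 / 11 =-3.18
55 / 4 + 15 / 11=665 / 44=15.11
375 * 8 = 3000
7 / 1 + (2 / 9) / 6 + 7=379 / 27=14.04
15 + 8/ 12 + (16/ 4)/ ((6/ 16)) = 79/ 3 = 26.33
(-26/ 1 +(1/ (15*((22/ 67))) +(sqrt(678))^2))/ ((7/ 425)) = 18294295/ 462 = 39598.04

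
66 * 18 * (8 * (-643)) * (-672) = 4106640384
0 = 0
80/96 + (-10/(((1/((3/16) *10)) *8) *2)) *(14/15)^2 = -3/16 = -0.19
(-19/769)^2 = 361/591361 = 0.00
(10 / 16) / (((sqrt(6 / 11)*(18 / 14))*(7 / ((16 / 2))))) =5*sqrt(66) / 54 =0.75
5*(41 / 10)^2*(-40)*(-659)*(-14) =-31017812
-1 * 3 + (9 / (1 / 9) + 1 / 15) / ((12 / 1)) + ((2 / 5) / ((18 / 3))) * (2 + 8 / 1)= 199 / 45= 4.42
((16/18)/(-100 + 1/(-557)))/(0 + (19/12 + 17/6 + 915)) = -17824/1843647399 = -0.00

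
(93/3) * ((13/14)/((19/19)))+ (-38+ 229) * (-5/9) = -9743/126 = -77.33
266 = 266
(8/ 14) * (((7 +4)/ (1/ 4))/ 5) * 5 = 176/ 7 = 25.14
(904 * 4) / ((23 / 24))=86784 / 23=3773.22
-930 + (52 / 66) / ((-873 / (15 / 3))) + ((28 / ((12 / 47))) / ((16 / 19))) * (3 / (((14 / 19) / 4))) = 274462303 / 230472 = 1190.87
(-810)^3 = -531441000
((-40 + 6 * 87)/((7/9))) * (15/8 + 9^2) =51358.82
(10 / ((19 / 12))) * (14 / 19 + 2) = 6240 / 361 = 17.29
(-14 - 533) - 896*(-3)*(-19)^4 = 350302301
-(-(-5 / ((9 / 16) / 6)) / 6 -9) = 1 / 9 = 0.11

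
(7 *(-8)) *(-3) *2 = 336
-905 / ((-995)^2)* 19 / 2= -0.01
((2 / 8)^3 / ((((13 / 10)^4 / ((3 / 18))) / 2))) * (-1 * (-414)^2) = -8926875 / 28561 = -312.55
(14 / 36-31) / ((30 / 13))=-7163 / 540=-13.26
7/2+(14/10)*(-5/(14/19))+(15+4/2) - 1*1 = 10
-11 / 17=-0.65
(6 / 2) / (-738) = -1 / 246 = -0.00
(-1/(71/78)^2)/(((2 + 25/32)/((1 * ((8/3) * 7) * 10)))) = -36341760/448649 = -81.00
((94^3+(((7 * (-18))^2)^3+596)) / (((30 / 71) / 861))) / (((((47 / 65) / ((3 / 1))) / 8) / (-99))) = -1259283170457247663728 / 47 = -26793258945898886462.30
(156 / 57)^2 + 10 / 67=184778 / 24187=7.64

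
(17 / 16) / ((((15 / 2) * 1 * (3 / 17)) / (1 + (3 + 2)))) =289 / 60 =4.82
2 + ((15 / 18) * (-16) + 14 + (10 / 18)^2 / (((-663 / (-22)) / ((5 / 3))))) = 432374 / 161109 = 2.68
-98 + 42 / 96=-1561 / 16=-97.56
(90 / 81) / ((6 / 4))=20 / 27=0.74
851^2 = 724201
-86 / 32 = -43 / 16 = -2.69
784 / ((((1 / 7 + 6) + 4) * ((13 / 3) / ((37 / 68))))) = 152292 / 15691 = 9.71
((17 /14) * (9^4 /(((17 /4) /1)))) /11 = 13122 /77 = 170.42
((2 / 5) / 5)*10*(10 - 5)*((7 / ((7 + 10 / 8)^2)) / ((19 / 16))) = 7168 / 20691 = 0.35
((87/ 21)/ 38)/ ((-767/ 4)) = -58/ 102011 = -0.00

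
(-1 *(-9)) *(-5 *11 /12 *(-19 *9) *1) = 28215 /4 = 7053.75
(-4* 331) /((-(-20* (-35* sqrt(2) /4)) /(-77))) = -7282* sqrt(2) /25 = -411.93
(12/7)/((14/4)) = 24/49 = 0.49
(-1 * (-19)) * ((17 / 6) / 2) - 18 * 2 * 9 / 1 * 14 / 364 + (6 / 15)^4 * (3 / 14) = 9869369 / 682500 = 14.46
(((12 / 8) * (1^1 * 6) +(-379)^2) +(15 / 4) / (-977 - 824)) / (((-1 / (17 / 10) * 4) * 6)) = -3518505589 / 345792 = -10175.21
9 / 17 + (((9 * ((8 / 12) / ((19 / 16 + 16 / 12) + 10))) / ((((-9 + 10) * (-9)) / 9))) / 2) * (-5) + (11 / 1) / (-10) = 64103 / 102170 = 0.63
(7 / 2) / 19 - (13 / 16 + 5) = -1711 / 304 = -5.63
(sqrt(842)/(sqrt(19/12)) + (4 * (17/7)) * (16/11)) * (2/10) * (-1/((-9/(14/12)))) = 0.96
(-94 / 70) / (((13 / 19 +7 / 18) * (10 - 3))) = -16074 / 89915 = -0.18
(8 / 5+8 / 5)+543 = 2731 / 5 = 546.20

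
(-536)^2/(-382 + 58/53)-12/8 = -7628485/10094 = -755.74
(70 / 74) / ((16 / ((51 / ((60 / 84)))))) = 2499 / 592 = 4.22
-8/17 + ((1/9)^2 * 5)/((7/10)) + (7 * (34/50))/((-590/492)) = -309356336/71087625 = -4.35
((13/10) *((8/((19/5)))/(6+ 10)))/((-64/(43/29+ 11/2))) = -5265/282112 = -0.02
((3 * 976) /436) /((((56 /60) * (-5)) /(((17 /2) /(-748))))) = 549 /33572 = 0.02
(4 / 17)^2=0.06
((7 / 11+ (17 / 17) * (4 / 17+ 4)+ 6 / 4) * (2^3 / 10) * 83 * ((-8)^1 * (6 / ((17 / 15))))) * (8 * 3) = -1367117568 / 3179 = -430046.42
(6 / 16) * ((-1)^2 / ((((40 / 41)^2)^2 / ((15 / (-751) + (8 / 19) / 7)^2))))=136519598092827 / 204321048350720000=0.00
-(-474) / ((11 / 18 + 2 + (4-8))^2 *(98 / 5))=76788 / 6125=12.54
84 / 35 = 12 / 5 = 2.40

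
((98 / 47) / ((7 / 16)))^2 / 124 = 12544 / 68479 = 0.18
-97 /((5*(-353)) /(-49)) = -4753 /1765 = -2.69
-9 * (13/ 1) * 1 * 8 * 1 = -936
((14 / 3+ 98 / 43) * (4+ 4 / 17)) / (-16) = -1.84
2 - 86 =-84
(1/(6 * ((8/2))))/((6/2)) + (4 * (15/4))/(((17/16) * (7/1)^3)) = 23111/419832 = 0.06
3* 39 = 117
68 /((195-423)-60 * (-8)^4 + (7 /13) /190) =-9880 /35740609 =-0.00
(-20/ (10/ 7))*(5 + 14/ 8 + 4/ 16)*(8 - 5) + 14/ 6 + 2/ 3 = -291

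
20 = 20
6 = 6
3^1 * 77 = 231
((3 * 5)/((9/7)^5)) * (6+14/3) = 2689120/59049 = 45.54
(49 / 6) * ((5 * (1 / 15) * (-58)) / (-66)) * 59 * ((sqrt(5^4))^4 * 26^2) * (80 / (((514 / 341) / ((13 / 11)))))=2337751204080.36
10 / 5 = 2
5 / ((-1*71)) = -5 / 71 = -0.07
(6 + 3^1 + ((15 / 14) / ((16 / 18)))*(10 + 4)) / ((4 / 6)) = 621 / 16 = 38.81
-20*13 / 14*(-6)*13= 10140 / 7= 1448.57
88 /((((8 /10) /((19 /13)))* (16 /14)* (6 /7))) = 164.12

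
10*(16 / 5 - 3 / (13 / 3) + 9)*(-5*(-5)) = 37400 / 13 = 2876.92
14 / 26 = 7 / 13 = 0.54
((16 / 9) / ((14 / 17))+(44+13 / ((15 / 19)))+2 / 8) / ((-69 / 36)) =-79223 / 2415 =-32.80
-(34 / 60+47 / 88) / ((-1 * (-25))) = -1453 / 33000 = -0.04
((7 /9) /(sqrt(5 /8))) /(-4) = -7 * sqrt(10) /90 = -0.25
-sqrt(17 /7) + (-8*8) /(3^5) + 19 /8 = 4105 /1944-sqrt(119) /7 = 0.55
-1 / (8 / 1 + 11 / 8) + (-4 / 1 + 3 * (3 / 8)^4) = -1243343 / 307200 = -4.05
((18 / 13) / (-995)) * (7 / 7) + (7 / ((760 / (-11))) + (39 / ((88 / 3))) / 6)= 1028453 / 8650928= 0.12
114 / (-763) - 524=-399926 / 763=-524.15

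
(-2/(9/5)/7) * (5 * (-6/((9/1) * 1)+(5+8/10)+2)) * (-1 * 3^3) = 1070/7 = 152.86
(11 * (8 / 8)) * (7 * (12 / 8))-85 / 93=114.59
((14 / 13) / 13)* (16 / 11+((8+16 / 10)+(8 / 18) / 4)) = 77378 / 83655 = 0.92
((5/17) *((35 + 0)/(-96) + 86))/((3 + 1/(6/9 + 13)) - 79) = -1685305/5080416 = -0.33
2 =2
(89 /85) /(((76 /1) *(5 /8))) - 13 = -104797 /8075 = -12.98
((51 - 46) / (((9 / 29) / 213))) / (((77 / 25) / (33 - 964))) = -34230875 / 33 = -1037299.24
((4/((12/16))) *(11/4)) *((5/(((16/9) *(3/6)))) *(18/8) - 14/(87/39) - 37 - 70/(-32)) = -96745/232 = -417.00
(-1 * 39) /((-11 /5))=195 /11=17.73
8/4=2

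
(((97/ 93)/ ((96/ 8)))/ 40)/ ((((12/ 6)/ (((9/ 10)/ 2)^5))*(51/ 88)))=0.00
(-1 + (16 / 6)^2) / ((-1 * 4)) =-55 / 36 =-1.53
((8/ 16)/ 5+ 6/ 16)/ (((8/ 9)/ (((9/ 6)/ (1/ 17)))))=8721/ 640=13.63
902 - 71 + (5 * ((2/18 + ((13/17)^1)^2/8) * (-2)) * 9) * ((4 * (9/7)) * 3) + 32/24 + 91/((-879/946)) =851074360/1778217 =478.61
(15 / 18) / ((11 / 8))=20 / 33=0.61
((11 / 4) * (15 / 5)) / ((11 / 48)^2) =1728 / 11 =157.09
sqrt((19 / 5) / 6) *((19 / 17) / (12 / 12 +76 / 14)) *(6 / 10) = 0.08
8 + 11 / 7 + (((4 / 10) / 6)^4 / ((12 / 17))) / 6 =9.57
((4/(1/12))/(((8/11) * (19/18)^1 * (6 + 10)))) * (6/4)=5.86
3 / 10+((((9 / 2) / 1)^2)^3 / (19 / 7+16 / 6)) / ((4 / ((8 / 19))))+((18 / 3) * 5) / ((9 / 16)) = 222676283 / 1030560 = 216.07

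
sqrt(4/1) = 2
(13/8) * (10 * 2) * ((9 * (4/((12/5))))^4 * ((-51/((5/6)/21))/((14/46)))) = -6947825625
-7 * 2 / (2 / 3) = -21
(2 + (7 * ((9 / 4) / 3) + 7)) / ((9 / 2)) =19 / 6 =3.17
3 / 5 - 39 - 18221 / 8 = -92641 / 40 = -2316.02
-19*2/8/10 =-0.48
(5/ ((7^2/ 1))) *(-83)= -415/ 49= -8.47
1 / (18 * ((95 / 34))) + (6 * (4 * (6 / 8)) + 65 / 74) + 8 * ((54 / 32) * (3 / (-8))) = 7003109 / 506160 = 13.84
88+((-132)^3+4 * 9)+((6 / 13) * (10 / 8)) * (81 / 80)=-956734861 / 416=-2299843.42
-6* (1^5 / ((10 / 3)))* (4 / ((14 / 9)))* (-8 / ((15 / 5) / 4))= 1728 / 35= 49.37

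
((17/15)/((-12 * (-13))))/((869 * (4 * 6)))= 17/48803040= 0.00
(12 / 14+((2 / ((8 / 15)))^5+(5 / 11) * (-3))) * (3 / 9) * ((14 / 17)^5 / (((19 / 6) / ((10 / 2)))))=701475427695 / 4748001808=147.74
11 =11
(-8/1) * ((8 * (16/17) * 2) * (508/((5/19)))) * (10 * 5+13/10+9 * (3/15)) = -5248217088/425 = -12348746.09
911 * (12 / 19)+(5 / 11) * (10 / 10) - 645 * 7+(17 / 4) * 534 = -697925 / 418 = -1669.68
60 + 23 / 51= 60.45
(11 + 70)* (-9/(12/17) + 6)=-2187/4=-546.75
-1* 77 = -77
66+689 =755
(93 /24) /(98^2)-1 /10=-38261 /384160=-0.10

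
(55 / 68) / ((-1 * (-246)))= 55 / 16728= 0.00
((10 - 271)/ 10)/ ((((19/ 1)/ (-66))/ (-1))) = -8613/ 95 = -90.66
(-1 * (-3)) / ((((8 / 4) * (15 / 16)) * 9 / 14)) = 112 / 45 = 2.49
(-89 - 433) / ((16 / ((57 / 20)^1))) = -14877 / 160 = -92.98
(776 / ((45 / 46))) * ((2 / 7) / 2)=35696 / 315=113.32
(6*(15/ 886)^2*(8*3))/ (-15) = -540/ 196249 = -0.00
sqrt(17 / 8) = sqrt(34) / 4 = 1.46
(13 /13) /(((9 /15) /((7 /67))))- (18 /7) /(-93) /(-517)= 0.17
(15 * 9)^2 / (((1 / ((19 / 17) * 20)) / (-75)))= -519412500 / 17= -30553676.47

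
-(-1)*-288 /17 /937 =-288 /15929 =-0.02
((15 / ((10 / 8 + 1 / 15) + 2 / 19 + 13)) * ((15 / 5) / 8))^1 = 12825 / 32882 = 0.39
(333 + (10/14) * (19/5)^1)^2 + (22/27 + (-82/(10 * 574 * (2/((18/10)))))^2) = 1491085782187/13230000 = 112704.90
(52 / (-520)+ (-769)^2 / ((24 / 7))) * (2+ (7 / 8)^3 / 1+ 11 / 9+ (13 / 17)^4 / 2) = 32365984112805017 / 46183772160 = 700808.59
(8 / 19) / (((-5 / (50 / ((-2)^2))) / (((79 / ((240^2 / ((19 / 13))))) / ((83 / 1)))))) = -79 / 3107520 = -0.00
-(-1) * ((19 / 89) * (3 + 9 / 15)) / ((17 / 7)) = 2394 / 7565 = 0.32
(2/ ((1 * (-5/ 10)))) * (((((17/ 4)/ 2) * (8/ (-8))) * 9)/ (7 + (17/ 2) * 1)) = 153/ 31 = 4.94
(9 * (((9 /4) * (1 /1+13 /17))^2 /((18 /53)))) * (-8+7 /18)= -14703525 /4624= -3179.83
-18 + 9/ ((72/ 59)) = -85/ 8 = -10.62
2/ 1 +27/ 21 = 23/ 7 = 3.29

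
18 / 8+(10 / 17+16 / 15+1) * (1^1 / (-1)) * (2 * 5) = -24.30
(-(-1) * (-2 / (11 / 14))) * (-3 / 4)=21 / 11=1.91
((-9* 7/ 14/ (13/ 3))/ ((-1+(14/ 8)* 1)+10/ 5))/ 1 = -54/ 143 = -0.38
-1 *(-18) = 18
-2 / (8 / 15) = -3.75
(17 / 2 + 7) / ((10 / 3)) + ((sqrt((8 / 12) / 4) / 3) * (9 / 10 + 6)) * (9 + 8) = 20.61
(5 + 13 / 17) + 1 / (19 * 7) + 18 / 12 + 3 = 10.27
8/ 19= 0.42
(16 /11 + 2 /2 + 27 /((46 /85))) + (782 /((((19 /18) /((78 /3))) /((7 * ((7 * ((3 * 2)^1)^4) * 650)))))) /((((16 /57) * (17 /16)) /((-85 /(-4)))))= 28664794254122487 /506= 56649791016052.35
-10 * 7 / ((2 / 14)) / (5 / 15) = -1470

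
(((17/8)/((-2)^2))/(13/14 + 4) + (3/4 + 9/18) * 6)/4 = 8399/4416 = 1.90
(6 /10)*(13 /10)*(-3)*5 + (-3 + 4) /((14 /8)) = -779 /70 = -11.13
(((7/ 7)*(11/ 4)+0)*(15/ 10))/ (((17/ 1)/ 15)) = 495/ 136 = 3.64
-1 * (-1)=1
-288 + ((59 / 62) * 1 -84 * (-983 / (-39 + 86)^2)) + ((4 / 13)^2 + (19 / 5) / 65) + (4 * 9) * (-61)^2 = 133706.48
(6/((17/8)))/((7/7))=48/17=2.82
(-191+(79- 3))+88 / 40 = -564 / 5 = -112.80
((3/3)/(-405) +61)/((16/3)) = 1544/135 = 11.44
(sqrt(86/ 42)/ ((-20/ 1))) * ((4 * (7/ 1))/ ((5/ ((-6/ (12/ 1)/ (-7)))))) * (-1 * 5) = sqrt(903)/ 210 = 0.14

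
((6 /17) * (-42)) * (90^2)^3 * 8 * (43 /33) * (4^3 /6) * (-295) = 48321846881280000000 /187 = 258405598295614973.26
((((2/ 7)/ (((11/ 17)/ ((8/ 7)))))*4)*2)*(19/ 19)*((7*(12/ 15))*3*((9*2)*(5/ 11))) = 470016/ 847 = 554.92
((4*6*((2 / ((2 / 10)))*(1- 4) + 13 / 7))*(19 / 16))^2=126090441 / 196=643318.58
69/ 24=23/ 8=2.88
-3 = -3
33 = 33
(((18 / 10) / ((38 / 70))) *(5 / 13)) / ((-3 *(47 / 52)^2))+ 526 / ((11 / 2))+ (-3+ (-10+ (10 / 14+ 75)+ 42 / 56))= 2049978193 / 12927068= 158.58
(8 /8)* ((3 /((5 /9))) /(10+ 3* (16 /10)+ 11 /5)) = 27 /85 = 0.32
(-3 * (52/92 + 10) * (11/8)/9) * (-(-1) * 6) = -2673/92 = -29.05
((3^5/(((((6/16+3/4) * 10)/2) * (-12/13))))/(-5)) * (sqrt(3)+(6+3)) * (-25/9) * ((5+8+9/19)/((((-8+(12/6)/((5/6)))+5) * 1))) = 33280 * sqrt(3)/57+99840/19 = 6266.01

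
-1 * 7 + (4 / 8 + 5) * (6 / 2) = 9.50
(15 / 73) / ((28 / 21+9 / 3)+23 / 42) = 126 / 2993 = 0.04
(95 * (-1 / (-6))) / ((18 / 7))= 665 / 108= 6.16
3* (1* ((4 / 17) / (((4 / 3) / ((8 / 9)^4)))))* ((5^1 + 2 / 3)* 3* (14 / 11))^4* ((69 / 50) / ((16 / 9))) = 56224.06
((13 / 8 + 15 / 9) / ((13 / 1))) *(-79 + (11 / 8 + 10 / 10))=-48427 / 2496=-19.40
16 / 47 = 0.34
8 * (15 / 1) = 120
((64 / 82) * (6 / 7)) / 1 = 192 / 287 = 0.67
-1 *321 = -321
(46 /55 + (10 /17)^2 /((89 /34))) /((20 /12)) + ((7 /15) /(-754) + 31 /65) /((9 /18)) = 1.53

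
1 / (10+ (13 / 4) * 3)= 4 / 79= 0.05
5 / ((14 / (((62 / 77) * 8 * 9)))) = 11160 / 539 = 20.71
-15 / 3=-5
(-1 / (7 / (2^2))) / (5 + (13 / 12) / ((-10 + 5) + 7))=-96 / 931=-0.10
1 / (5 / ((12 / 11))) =12 / 55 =0.22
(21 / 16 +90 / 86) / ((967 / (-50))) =-0.12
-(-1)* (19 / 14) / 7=19 / 98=0.19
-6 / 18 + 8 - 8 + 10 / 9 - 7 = -56 / 9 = -6.22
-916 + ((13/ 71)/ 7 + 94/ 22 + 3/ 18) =-29900153/ 32802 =-911.53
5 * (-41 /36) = -205 /36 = -5.69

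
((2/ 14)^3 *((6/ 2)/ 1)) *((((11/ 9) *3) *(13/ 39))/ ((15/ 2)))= 22/ 15435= 0.00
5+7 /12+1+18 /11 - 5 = 3.22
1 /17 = 0.06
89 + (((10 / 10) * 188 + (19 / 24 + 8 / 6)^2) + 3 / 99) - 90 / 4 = 547105 / 2112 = 259.05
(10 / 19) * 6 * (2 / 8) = 15 / 19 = 0.79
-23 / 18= -1.28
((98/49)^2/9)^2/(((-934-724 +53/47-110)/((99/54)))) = -4136/20179449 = -0.00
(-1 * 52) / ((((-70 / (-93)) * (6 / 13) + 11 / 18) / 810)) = -305538480 / 6953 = -43943.40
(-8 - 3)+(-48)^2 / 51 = 581 / 17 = 34.18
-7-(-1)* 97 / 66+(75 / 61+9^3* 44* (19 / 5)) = 2453534969 / 20130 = 121884.50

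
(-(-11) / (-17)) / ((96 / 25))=-275 / 1632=-0.17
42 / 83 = 0.51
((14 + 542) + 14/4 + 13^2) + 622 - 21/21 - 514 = 1671/2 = 835.50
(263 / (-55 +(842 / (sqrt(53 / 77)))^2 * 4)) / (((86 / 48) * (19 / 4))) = 446048 / 59466161183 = 0.00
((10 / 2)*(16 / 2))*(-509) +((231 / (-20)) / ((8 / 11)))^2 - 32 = -515578519 / 25600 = -20139.79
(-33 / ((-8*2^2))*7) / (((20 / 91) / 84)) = 441441 / 160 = 2759.01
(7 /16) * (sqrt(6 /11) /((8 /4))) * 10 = 35 * sqrt(66) /176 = 1.62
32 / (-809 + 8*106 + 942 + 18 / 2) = 0.03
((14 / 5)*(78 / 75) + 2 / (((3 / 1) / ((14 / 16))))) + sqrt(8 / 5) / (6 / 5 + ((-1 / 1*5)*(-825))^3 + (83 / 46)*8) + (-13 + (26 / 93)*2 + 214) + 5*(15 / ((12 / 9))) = 261.30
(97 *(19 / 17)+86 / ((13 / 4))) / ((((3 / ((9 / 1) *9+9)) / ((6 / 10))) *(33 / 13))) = 956.37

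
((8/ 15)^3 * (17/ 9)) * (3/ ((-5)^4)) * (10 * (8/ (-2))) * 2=-139264/ 1265625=-0.11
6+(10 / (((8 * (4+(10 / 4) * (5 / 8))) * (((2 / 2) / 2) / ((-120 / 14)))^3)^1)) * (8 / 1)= -276296838 / 30527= -9050.90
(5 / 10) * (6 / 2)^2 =9 / 2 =4.50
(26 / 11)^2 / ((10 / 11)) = 6.15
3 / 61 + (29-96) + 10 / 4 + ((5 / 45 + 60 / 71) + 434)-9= 28182235 / 77958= 361.51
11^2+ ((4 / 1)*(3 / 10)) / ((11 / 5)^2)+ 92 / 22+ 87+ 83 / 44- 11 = 98405 / 484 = 203.32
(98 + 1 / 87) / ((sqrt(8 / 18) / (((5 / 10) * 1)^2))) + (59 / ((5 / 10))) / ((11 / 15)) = 504437 / 2552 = 197.66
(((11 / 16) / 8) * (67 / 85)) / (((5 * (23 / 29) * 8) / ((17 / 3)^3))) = 6176797 / 15897600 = 0.39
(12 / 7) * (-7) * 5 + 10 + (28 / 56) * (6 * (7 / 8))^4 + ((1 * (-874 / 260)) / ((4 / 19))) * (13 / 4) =711557 / 2560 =277.95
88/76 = 1.16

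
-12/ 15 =-4/ 5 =-0.80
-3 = -3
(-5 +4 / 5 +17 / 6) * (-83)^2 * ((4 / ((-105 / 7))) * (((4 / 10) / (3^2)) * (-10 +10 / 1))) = 0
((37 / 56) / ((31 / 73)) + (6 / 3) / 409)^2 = 1228065128761 / 504134080576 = 2.44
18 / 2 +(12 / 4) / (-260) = 2337 / 260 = 8.99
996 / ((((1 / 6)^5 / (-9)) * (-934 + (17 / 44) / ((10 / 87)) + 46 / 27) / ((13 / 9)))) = 1196121738240 / 11035747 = 108386.11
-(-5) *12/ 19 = 60/ 19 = 3.16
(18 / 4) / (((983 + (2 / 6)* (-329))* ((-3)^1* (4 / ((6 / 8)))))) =-27 / 83840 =-0.00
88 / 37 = 2.38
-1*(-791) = 791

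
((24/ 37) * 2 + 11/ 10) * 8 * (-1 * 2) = -7096/ 185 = -38.36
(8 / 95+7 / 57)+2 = 629 / 285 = 2.21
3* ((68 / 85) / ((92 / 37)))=111 / 115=0.97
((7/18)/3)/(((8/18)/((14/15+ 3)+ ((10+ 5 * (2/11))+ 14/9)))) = 56819/11880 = 4.78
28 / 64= 0.44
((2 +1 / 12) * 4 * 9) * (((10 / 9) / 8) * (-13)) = -1625 / 12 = -135.42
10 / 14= 0.71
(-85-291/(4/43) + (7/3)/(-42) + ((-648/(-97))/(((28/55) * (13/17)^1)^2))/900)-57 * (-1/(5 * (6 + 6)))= -928910788691/289172520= -3212.31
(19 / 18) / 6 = 0.18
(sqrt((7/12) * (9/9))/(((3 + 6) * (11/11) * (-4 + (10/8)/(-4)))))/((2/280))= -2.75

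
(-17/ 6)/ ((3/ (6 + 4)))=-85/ 9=-9.44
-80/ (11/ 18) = -130.91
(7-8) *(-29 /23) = 29 /23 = 1.26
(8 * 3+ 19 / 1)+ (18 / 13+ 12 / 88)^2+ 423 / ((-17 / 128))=-4365752923 / 1390532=-3139.63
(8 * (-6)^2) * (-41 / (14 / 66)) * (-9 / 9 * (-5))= -1948320 / 7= -278331.43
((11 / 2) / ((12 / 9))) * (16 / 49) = 66 / 49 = 1.35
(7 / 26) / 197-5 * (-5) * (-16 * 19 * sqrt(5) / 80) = 7 / 5122-95 * sqrt(5) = -212.43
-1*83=-83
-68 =-68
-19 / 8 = -2.38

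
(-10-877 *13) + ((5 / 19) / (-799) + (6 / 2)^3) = -172820509 / 15181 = -11384.00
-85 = -85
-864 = -864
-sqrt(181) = -13.45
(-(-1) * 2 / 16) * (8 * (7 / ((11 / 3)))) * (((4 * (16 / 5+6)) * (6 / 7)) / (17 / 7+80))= 23184 / 31735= 0.73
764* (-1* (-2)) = 1528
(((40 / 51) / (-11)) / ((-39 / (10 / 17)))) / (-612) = -100 / 56907279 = -0.00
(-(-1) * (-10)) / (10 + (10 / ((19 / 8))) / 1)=-19 / 27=-0.70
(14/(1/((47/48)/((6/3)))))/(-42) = -47/288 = -0.16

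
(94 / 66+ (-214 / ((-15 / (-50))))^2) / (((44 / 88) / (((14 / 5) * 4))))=5642082992 / 495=11398147.46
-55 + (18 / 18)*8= -47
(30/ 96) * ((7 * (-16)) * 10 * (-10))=3500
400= 400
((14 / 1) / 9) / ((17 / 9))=14 / 17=0.82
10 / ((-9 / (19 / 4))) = -95 / 18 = -5.28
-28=-28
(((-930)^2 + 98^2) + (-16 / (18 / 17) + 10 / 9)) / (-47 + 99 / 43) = -18801535 / 961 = -19564.55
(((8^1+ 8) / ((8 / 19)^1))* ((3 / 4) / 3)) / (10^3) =19 / 2000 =0.01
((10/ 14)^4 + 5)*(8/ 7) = 101040/ 16807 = 6.01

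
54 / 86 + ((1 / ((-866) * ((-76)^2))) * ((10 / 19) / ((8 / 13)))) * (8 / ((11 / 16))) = 882071464 / 1404784931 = 0.63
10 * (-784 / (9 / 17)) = -133280 / 9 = -14808.89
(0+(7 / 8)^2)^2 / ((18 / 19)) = 45619 / 73728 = 0.62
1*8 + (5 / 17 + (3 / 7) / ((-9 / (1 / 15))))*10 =11684 / 1071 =10.91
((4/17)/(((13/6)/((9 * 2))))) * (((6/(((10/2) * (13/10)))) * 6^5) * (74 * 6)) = 17897988096/2873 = 6229720.88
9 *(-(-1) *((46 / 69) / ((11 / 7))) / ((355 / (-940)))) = -7896 / 781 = -10.11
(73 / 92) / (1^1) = 73 / 92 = 0.79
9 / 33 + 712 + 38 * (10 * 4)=24555 / 11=2232.27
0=0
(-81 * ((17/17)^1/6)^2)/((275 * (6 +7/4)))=-9/8525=-0.00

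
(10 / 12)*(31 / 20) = 31 / 24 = 1.29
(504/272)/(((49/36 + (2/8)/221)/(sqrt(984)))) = 14742 * sqrt(246)/5419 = 42.67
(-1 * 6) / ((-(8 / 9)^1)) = 27 / 4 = 6.75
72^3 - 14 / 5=373245.20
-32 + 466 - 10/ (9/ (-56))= 4466/ 9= 496.22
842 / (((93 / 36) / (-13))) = -131352 / 31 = -4237.16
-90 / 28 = -3.21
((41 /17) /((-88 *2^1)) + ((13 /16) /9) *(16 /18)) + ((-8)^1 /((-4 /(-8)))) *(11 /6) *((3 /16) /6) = -206029 /242352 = -0.85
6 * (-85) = -510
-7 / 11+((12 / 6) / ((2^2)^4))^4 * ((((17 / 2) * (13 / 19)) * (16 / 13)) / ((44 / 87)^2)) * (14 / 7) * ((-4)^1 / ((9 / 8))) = -0.64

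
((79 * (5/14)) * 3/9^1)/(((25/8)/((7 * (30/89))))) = 7.10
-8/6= -4/3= -1.33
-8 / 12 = -2 / 3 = -0.67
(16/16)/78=1/78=0.01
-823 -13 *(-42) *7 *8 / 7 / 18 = -1741 / 3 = -580.33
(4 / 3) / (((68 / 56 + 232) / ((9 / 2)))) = 84 / 3265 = 0.03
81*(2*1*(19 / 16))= 1539 / 8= 192.38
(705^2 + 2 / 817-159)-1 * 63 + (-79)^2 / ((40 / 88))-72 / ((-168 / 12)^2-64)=22940784942 / 44935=510532.66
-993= -993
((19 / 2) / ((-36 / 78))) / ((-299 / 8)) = 38 / 69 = 0.55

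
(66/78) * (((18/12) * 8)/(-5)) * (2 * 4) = -16.25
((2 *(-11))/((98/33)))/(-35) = 363/1715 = 0.21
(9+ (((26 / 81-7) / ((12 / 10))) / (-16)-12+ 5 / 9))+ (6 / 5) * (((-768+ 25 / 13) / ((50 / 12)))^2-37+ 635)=169525496212621 / 4106700000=41280.22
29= 29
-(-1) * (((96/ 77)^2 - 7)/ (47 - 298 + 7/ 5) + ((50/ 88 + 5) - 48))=-313808221/ 7399392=-42.41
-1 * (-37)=37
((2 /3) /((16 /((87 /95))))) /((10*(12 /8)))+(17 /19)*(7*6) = 428429 /11400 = 37.58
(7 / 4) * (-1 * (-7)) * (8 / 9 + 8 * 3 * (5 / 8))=7007 / 36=194.64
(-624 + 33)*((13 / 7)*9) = -69147 / 7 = -9878.14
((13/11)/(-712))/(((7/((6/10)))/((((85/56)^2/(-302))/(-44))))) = -56355/2284580114432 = -0.00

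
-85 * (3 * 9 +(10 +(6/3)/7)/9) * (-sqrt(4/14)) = 16745 * sqrt(14)/49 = 1278.65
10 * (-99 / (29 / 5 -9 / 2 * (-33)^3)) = -0.01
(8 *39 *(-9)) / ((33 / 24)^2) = -179712 / 121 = -1485.22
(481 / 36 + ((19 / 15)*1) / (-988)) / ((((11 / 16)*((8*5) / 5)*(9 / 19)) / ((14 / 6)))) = 188993 / 15795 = 11.97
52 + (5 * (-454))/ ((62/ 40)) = -1412.52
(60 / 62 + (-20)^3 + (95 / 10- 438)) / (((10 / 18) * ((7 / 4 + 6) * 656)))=-4702563 / 1576040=-2.98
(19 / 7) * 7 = 19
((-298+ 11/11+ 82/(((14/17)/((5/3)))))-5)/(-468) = 2857/9828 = 0.29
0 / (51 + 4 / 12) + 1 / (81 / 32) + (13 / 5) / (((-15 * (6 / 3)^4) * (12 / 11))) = 49913 / 129600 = 0.39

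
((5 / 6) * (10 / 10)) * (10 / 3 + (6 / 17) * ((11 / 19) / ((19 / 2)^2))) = 2917055 / 1049427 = 2.78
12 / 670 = 6 / 335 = 0.02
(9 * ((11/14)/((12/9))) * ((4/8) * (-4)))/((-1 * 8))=297/224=1.33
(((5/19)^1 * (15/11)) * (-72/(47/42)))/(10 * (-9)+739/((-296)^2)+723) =-19871308800/544799954941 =-0.04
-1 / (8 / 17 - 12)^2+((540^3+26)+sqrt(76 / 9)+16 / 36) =2*sqrt(19) / 3+54442242356407 / 345744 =157464029.34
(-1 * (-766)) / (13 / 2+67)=1532 / 147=10.42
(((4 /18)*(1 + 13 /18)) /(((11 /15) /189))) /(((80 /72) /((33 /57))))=1953 /38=51.39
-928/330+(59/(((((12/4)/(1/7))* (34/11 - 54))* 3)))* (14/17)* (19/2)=-2786009/942480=-2.96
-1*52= -52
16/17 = 0.94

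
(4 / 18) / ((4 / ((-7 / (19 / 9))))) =-7 / 38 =-0.18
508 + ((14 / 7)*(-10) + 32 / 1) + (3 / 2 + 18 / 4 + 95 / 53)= 27973 / 53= 527.79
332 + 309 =641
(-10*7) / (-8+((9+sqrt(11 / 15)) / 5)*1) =175*sqrt(165) / 7202+81375 / 7202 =11.61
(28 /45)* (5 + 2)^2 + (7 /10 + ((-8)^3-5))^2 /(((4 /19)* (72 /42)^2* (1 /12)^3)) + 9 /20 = 335033101399 /450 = 744518003.11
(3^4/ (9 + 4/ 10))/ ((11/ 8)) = 3240/ 517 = 6.27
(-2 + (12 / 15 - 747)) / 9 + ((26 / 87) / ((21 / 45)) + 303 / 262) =-64889407 / 797790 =-81.34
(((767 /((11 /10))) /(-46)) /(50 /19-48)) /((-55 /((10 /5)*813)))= -11847849 /1199473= -9.88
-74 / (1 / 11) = -814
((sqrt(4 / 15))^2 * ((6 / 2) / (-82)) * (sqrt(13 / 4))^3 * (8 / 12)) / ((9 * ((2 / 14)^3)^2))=-1529437 * sqrt(13) / 11070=-498.14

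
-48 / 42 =-8 / 7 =-1.14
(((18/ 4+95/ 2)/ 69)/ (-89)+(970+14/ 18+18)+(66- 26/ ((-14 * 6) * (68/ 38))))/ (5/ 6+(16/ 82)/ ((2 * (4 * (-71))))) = 26930115019937/ 21264207342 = 1266.45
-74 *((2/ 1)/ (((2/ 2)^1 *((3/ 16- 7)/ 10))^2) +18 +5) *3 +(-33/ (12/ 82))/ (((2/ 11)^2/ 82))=-26870803235/ 47524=-565415.44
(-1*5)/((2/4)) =-10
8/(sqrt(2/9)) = 12* sqrt(2) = 16.97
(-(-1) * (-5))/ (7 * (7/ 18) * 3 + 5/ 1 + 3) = -30/ 97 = -0.31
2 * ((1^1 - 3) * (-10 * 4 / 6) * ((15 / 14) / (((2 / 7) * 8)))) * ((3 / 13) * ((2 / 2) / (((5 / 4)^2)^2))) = 384 / 325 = 1.18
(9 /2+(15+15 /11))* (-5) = -2295 /22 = -104.32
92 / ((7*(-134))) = -46 / 469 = -0.10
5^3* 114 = 14250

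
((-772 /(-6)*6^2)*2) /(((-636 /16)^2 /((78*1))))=1284608 /2809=457.32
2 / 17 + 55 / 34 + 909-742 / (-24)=192097 / 204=941.65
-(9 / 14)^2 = -81 / 196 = -0.41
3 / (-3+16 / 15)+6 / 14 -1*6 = -7.12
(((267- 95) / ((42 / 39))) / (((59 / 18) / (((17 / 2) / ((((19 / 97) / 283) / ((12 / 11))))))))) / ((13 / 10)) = 43344030960 / 86317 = 502149.41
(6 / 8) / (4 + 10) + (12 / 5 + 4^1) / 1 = 1807 / 280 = 6.45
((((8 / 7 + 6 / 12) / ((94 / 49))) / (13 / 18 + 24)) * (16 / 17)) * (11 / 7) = 0.05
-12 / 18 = -2 / 3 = -0.67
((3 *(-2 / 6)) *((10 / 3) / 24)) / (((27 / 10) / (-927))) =2575 / 54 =47.69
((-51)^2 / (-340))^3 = -3581577 / 8000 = -447.70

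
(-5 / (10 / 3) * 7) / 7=-3 / 2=-1.50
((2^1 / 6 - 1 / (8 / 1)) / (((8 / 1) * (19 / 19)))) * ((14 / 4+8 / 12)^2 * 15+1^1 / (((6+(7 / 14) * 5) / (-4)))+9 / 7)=1865195 / 274176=6.80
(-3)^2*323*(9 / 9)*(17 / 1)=49419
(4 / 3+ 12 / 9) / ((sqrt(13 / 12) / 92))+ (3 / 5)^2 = 9 / 25+ 1472 * sqrt(39) / 39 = 236.07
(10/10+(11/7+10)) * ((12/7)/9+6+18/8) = 15598/147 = 106.11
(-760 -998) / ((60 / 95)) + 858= -3851 / 2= -1925.50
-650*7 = -4550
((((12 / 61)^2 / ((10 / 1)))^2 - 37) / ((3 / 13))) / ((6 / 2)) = -53.44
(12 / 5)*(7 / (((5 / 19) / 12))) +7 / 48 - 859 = -111329 / 1200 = -92.77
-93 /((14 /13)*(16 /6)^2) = -10881 /896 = -12.14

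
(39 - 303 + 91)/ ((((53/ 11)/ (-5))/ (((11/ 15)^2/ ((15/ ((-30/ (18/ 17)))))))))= -3914471/ 21465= -182.37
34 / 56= 17 / 28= 0.61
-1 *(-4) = 4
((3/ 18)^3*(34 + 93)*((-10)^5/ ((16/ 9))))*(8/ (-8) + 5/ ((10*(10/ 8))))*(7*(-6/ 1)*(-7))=11668125/ 2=5834062.50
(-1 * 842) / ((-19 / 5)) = 4210 / 19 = 221.58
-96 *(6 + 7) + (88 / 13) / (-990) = -1248.01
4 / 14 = 2 / 7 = 0.29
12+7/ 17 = 211/ 17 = 12.41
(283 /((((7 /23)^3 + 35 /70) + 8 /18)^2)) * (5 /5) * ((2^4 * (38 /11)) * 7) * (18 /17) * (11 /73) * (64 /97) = 66550689631531155456 /5462050781169713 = 12184.19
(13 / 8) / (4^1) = 13 / 32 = 0.41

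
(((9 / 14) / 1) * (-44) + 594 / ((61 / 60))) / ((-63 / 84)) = -316536 / 427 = -741.30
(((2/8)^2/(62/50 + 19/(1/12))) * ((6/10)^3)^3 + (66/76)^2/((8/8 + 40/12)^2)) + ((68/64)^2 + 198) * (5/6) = 165.98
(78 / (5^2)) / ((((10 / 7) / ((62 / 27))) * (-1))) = -5642 / 1125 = -5.02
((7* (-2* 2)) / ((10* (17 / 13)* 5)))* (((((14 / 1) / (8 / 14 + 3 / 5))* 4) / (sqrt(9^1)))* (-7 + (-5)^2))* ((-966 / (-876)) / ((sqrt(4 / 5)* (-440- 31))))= 5743192* sqrt(5) / 39941585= 0.32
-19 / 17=-1.12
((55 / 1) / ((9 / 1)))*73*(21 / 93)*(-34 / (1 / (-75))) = 23889250 / 93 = 256873.66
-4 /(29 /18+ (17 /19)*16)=-1368 /5447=-0.25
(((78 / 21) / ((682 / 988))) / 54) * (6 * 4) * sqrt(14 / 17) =51376 * sqrt(238) / 365211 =2.17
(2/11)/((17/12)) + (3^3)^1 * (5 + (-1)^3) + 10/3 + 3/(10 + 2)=250681/2244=111.71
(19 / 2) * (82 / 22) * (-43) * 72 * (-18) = 21706056 / 11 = 1973277.82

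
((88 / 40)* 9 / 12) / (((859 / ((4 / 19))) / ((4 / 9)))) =44 / 244815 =0.00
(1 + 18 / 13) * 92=2852 / 13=219.38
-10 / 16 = -5 / 8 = -0.62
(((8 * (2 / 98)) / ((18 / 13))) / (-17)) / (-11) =52 / 82467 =0.00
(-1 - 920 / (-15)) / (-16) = -181 / 48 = -3.77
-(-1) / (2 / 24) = 12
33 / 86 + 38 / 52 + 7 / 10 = 10143 / 5590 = 1.81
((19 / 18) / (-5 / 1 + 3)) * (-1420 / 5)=1349 / 9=149.89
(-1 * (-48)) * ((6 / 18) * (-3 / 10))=-24 / 5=-4.80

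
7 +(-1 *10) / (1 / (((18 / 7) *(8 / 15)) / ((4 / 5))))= -10.14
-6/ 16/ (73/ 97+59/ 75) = -21825/ 89584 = -0.24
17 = 17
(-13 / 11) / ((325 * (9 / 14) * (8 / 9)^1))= -7 / 1100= -0.01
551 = 551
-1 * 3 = -3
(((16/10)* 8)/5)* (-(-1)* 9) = 576/25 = 23.04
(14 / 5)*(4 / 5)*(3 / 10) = 84 / 125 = 0.67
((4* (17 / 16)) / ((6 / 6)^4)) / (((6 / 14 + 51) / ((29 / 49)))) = 0.05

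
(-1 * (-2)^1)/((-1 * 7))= -2/7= -0.29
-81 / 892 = -0.09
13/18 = 0.72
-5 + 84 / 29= -61 / 29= -2.10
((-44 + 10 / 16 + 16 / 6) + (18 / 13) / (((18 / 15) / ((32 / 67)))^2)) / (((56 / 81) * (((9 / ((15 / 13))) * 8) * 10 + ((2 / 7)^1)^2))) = -10717734321 / 114211651840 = -0.09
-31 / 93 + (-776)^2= 1806527 / 3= 602175.67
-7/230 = -0.03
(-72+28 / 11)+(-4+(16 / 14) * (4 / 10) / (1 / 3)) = -27752 / 385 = -72.08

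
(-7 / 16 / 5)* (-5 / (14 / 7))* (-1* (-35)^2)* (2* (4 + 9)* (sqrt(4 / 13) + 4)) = -111475 / 4 - 8575* sqrt(13) / 8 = -31733.45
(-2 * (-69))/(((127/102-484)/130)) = -1829880/49241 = -37.16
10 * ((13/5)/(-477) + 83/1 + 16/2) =434044/477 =909.95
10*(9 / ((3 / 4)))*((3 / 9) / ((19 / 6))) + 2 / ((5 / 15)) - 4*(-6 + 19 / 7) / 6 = 8308 / 399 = 20.82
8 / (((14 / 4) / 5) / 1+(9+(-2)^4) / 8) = 320 / 153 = 2.09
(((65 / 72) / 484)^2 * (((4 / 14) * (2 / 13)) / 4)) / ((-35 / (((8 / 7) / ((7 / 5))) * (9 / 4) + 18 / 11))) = -845 / 222729667776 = -0.00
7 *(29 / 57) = 203 / 57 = 3.56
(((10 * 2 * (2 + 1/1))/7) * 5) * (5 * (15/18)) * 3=3750/7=535.71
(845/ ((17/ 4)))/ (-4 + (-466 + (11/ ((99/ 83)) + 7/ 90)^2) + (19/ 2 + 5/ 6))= -0.53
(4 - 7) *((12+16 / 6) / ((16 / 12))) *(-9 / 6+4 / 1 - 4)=99 / 2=49.50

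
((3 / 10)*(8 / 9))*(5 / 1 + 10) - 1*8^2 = -60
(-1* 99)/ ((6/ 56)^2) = -8624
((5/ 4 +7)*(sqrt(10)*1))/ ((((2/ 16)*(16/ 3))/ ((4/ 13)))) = 99*sqrt(10)/ 26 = 12.04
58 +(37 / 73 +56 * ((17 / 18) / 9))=380699 / 5913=64.38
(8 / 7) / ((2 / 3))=1.71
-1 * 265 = -265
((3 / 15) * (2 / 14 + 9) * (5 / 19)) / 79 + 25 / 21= 1.20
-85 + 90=5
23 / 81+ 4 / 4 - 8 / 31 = 2576 / 2511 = 1.03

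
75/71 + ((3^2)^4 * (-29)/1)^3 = -489060351531692664/71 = -6888173965235107.94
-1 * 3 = -3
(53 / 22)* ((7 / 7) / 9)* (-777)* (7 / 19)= -96089 / 1254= -76.63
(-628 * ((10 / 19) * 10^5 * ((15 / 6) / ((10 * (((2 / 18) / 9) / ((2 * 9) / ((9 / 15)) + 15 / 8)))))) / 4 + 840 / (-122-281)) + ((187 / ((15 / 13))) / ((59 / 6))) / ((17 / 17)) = -12047638685448616 / 2258815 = -5333610182.97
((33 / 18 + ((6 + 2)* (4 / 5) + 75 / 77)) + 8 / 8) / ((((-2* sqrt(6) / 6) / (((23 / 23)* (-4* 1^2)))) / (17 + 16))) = 23579* sqrt(6) / 35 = 1650.19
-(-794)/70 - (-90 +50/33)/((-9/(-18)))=217501/1155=188.31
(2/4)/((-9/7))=-7/18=-0.39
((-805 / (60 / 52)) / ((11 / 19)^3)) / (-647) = 14355887 / 2583471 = 5.56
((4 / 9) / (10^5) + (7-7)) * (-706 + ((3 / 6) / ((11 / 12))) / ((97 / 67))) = -7529 / 2400750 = -0.00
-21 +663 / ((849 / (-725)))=-166168 / 283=-587.17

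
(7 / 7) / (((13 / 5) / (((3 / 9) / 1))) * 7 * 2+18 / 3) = 5 / 576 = 0.01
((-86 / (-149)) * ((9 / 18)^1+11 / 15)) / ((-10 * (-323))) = 1591 / 7219050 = 0.00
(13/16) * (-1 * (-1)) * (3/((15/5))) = 0.81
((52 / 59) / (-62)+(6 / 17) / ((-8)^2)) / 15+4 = 59689903 / 14924640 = 4.00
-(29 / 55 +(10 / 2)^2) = -1404 / 55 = -25.53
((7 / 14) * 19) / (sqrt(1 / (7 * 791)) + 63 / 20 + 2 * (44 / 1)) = 1917850690 / 18401272273-26600 * sqrt(113) / 18401272273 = 0.10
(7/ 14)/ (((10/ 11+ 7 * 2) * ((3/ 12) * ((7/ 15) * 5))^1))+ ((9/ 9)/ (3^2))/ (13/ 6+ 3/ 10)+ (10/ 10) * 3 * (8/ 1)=1535669/ 63714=24.10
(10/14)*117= 585/7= 83.57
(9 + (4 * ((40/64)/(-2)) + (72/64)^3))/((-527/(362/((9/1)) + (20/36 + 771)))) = -17158141/1214208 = -14.13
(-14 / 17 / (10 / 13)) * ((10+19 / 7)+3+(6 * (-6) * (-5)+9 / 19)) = -339209 / 1615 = -210.04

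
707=707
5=5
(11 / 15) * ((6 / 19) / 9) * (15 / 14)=11 / 399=0.03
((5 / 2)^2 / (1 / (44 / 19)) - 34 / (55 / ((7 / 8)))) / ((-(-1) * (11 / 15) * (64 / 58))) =5066793 / 294272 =17.22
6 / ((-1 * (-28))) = 3 / 14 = 0.21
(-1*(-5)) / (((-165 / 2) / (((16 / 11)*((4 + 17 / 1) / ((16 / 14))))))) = -196 / 121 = -1.62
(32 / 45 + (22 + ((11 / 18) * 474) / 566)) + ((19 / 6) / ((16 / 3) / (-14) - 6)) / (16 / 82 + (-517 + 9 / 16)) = 894755170709 / 38527424730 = 23.22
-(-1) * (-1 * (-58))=58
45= 45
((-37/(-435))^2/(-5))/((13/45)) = -1369/273325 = -0.01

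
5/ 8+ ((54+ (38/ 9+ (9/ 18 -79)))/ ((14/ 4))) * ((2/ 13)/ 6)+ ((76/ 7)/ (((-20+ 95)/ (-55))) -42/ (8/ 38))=-20342531/ 98280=-206.99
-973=-973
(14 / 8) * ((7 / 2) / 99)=0.06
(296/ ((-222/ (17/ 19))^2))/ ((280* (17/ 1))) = 17/ 16829820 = 0.00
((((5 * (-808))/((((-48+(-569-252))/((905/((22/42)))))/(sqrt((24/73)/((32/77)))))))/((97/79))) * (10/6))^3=5500767305617665375000000 * sqrt(16863)/783293186492267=911940167004.20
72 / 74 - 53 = -1925 / 37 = -52.03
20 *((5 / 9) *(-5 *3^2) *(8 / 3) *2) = -8000 / 3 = -2666.67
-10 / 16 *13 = -65 / 8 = -8.12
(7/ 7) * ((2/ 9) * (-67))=-134/ 9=-14.89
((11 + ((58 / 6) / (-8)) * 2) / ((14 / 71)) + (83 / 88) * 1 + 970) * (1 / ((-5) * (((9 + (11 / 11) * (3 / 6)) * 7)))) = -937373 / 307230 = -3.05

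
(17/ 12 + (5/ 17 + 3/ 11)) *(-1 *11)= -4451/ 204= -21.82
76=76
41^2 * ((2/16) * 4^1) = 1681/2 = 840.50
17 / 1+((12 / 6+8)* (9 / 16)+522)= 4357 / 8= 544.62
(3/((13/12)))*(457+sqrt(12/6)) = 36*sqrt(2)/13+16452/13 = 1269.45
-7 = -7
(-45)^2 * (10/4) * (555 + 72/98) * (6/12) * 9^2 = 22332823875/196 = 113942978.95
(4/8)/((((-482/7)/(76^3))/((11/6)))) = -4225144/723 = -5843.91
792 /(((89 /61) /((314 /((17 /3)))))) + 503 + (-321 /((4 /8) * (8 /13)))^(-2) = 805758916189255 /26347274577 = 30582.25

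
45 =45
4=4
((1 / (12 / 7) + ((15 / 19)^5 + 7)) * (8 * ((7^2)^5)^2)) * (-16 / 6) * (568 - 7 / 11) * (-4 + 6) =-15240136610995797806203.70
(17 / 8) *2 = 17 / 4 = 4.25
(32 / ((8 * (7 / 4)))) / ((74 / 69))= 552 / 259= 2.13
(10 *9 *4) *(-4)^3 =-23040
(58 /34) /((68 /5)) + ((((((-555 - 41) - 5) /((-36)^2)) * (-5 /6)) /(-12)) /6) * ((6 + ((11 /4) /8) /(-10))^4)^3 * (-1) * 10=406858558429673916137718757501130616548291209 /3730923348665473962250076160000000000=109050366.47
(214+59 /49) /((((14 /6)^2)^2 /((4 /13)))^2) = 1106971920 /47738317081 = 0.02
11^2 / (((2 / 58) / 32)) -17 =112271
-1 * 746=-746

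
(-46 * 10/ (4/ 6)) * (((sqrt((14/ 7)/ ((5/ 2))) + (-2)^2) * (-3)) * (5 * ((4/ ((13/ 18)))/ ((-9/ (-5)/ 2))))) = 331200 * sqrt(5)/ 13 + 3312000/ 13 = 311737.36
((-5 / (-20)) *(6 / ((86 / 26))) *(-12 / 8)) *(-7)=819 / 172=4.76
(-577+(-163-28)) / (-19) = 768 / 19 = 40.42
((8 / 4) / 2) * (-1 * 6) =-6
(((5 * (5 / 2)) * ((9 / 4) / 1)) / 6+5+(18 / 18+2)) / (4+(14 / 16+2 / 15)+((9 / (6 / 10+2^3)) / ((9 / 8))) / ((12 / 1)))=18705 / 7498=2.49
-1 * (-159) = 159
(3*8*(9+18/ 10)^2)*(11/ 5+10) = 4269024/ 125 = 34152.19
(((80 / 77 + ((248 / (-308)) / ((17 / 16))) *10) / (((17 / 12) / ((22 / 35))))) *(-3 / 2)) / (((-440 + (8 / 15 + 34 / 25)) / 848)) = -1959897600 / 232651069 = -8.42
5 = 5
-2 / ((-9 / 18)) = 4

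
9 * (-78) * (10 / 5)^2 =-2808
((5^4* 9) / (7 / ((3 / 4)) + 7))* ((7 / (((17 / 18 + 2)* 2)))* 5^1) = 2046.83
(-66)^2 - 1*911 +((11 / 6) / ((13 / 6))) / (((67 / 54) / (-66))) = 3399.99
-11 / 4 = -2.75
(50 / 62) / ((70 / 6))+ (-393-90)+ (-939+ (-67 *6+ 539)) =-278830 / 217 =-1284.93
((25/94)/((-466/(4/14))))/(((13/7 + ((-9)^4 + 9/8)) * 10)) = -10/4025401433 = -0.00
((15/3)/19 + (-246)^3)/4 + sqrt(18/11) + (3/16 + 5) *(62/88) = -49781864217/13376 + 3 *sqrt(22)/11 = -3721729.00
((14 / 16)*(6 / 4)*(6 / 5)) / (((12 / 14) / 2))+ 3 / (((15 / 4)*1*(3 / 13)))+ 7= 1697 / 120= 14.14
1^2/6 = 1/6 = 0.17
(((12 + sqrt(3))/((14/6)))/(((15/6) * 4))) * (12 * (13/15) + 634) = 4833 * sqrt(3)/175 + 57996/175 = 379.24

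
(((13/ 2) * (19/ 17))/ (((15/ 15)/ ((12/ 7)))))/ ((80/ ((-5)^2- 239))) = -79287/ 2380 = -33.31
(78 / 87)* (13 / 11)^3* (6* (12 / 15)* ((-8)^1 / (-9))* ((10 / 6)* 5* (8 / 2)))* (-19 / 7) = -1389207040 / 2431737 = -571.28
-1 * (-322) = 322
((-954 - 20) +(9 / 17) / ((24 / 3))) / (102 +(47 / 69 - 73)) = -9139395 / 278528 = -32.81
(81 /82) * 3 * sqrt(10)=243 * sqrt(10) /82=9.37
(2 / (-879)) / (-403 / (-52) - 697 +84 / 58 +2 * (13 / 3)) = 232 / 69247327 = 0.00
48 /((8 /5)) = 30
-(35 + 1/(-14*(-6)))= -2941/84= -35.01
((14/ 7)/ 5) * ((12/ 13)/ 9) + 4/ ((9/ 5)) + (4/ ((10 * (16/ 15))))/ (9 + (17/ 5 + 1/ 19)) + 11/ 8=781141/ 212940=3.67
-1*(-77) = 77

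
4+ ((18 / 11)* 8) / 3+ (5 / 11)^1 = 97 / 11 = 8.82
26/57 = 0.46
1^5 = 1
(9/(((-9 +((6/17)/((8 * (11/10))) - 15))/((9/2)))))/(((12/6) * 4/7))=-35343/23896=-1.48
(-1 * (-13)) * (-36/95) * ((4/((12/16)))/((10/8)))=-9984/475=-21.02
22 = 22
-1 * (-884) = 884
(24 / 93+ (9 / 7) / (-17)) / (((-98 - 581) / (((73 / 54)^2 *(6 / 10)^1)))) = -3586417 / 12173478660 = -0.00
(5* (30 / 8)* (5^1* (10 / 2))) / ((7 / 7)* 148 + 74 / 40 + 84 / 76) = 59375 / 19121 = 3.11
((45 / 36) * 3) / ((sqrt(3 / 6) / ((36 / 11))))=135 * sqrt(2) / 11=17.36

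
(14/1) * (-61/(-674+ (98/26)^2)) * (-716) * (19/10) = -981705452/557525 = -1760.83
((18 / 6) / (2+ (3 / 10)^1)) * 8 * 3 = 31.30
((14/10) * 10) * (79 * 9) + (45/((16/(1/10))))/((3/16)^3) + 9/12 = 119969/12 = 9997.42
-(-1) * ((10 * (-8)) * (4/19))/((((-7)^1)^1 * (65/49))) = 448/247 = 1.81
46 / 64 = 23 / 32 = 0.72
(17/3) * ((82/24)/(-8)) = -2.42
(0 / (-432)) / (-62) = 0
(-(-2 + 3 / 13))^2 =529 / 169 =3.13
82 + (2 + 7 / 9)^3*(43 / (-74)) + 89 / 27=3929519 / 53946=72.84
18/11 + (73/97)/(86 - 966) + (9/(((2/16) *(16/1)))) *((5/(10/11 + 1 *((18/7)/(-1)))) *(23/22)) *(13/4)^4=-1102798253531/699269120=-1577.07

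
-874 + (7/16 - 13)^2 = -716.18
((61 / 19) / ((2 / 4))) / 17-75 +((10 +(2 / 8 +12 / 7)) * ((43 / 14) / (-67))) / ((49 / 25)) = -464706549 / 6204184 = -74.90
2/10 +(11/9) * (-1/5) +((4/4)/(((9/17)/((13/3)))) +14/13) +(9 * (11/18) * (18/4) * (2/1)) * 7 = 1248569/3510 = 355.72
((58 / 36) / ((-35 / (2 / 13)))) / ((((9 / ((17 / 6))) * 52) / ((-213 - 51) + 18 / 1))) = 20213 / 1916460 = 0.01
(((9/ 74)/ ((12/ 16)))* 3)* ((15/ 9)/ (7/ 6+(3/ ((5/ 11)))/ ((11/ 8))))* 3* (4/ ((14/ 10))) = 54000/ 46361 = 1.16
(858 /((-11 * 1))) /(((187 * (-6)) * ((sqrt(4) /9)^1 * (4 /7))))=819 /1496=0.55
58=58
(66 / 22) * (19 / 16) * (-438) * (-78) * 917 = 446429529 / 4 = 111607382.25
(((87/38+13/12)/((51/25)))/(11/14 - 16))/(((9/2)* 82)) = -134575/456962958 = -0.00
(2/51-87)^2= 19669225/2601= 7562.18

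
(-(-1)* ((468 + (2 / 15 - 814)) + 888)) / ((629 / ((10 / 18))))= 0.48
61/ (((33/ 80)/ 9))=14640/ 11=1330.91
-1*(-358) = 358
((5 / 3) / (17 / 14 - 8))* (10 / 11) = -0.22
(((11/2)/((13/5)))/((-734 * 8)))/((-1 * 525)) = 11/16030560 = 0.00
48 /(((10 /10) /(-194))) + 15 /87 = -9311.83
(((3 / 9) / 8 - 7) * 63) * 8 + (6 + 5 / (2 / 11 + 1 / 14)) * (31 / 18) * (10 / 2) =-1153147 / 351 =-3285.32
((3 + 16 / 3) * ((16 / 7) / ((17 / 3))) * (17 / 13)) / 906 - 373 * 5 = -76880695 / 41223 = -1865.00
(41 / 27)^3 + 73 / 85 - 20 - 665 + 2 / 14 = -7969559662 / 11711385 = -680.50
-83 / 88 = -0.94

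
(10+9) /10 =19 /10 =1.90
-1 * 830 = -830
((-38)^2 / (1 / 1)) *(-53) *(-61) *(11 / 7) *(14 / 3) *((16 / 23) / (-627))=-7862656 / 207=-37983.85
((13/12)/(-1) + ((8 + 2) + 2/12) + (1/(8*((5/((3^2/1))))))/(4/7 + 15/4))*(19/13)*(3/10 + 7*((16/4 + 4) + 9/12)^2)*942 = 6744439.68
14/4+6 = 19/2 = 9.50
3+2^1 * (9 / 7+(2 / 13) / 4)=514 / 91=5.65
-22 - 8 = -30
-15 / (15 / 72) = -72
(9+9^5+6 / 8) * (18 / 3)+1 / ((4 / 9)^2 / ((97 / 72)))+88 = 45369257 / 128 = 354447.32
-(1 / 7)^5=-1 / 16807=-0.00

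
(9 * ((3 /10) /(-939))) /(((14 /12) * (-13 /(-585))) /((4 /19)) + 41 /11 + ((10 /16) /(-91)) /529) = -0.00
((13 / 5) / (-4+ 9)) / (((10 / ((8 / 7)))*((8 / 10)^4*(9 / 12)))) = 65 / 336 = 0.19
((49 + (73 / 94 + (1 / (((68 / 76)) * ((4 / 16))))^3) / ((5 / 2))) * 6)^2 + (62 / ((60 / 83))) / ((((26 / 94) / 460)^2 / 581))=93144533345813744039912488 / 675829604748675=137822511312.53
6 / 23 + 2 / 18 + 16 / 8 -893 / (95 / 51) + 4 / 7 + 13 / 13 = -3444683 / 7245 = -475.46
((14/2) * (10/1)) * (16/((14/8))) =640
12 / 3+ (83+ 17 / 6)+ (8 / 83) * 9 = 45169 / 498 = 90.70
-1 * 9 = -9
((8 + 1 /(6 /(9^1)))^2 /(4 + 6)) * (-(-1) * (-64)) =-2888 /5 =-577.60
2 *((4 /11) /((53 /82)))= 1.13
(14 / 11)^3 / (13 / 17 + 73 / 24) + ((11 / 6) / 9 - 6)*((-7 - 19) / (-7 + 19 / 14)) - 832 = -858.17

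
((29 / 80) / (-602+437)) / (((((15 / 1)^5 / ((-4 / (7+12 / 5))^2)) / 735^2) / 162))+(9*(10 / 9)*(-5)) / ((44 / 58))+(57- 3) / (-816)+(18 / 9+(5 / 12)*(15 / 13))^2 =-8358739481119 / 139622054000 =-59.87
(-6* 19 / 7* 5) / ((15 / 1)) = -38 / 7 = -5.43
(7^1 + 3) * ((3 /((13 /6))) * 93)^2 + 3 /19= 532432947 /3211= 165815.31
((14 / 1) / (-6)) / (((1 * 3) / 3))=-7 / 3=-2.33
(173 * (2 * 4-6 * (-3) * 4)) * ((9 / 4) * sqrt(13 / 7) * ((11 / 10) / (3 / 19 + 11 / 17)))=5532021 * sqrt(91) / 910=57991.34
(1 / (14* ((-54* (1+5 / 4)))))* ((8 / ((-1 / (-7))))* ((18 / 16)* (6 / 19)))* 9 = -2 / 19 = -0.11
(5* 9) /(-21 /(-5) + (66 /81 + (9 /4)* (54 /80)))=7776 /1129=6.89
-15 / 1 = -15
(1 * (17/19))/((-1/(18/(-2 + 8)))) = -51/19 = -2.68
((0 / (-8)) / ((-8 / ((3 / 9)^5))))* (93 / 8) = 0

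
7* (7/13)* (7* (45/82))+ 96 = 117771/1066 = 110.48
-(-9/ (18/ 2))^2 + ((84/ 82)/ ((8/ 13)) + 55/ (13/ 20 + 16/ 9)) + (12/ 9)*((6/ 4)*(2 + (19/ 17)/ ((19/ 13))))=35147753/ 1218356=28.85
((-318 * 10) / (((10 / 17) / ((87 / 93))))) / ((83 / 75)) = -11758050 / 2573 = -4569.78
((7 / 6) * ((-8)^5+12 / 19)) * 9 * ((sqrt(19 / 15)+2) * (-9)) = 3922254 * sqrt(285) / 19+117667620 / 19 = 9678046.76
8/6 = 4/3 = 1.33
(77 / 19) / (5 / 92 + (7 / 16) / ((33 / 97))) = 935088 / 309263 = 3.02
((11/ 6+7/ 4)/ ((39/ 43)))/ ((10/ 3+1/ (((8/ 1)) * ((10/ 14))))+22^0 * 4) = 18490/ 35139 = 0.53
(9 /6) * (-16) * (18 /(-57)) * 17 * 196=479808 /19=25253.05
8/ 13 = 0.62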